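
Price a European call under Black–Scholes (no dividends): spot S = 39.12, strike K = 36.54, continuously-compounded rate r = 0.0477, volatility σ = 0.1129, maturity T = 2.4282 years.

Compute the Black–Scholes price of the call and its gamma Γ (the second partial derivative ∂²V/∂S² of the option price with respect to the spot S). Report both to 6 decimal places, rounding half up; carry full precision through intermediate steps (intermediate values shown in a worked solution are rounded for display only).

σ√T = 0.1129·√2.4282 = 0.175928
d₁ = (ln(S/K) + (r+σ²/2)T) / (σ√T) = (ln(39.12/36.54) + (0.0477+0.1129²/2)·2.4282) / 0.175928 = (0.068226 + 0.131301) / 0.175928 = 1.134136
d₂ = d₁ − σ√T = 1.134136 − 0.175928 = 0.958208
e^{−rT} = e^{−0.0477·2.4282} = 0.890631
N(d₁) = 0.871631,  N(d₂) = 0.831021
Call price V = S·N(d₁) − K·e^{−rT}·N(d₂) = 34.098215 − 27.044459 = 7.053756
φ(d₁) = (1/√(2π))·e^{−d₁²/2} = 0.209701
Γ = φ(d₁) / (S·σ·√T) = 0.030470

price = 7.053756
Γ = 0.030470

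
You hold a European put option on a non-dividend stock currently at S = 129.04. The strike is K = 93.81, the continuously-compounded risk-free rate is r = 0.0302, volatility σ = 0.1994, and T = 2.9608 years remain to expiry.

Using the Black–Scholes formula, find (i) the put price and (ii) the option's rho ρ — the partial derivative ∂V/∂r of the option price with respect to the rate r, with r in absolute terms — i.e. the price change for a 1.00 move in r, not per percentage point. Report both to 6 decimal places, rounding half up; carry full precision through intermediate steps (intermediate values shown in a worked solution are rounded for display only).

σ√T = 0.1994·√2.9608 = 0.343107
d₁ = (ln(S/K) + (r+σ²/2)T) / (σ√T) = (ln(129.04/93.81) + (0.0302+0.1994²/2)·2.9608) / 0.343107 = (0.318851 + 0.148277) / 0.343107 = 1.361465
d₂ = d₁ − σ√T = 1.361465 − 0.343107 = 1.018358
e^{−rT} = e^{−0.0302·2.9608} = 0.914465
N(−d₁) = 0.086683,  N(−d₂) = 0.154254
Put price V = K·e^{−rT}·N(−d₂) − S·N(−d₁) = 13.232818 − 11.185620 = 2.047197
ρ = −K·T·e^{−rT}·N(−d₂) = -39.179726

price = 2.047197
ρ = -39.179726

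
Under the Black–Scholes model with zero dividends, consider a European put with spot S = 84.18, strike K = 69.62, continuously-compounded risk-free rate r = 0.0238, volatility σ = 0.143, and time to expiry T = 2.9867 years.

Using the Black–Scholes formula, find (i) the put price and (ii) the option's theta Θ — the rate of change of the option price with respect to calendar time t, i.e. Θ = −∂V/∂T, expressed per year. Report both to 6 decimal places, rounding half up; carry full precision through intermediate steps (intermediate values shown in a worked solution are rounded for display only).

price = 1.358912
Θ = -0.421983

σ√T = 0.143·√2.9867 = 0.247134
d₁ = (ln(S/K) + (r+σ²/2)T) / (σ√T) = (ln(84.18/69.62) + (0.0238+0.143²/2)·2.9867) / 0.247134 = (0.189905 + 0.101621) / 0.247134 = 1.179631
d₂ = d₁ − σ√T = 1.179631 − 0.247134 = 0.932497
e^{−rT} = e^{−0.0238·2.9867} = 0.931384
N(−d₁) = 0.119074,  N(−d₂) = 0.175540
Put price V = K·e^{−rT}·N(−d₂) − S·N(−d₁) = 11.382521 − 10.023610 = 1.358912
φ(d₁) = (1/√(2π))·e^{−d₁²/2} = 0.198950
Θ = −S·φ(d₁)·σ/(2√T) + r·K·e^{−rT}·N(−d₂) = −0.692887 + 0.270904 = -0.421983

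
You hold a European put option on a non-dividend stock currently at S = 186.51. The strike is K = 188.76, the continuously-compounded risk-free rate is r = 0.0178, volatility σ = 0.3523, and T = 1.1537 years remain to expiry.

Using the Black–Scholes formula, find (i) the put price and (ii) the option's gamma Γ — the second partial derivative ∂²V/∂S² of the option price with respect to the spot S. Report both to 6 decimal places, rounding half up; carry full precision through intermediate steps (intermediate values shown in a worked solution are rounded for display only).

σ√T = 0.3523·√1.1537 = 0.378407
d₁ = (ln(S/K) + (r+σ²/2)T) / (σ√T) = (ln(186.51/188.76) + (0.0178+0.3523²/2)·1.1537) / 0.378407 = (-0.011992 + 0.092132) / 0.378407 = 0.211783
d₂ = d₁ − σ√T = 0.211783 − 0.378407 = -0.166624
e^{−rT} = e^{−0.0178·1.1537} = 0.979674
N(−d₁) = 0.416138,  N(−d₂) = 0.566167
Put price V = K·e^{−rT}·N(−d₂) − S·N(−d₁) = 104.697388 − 77.613910 = 27.083478
φ(d₁) = (1/√(2π))·e^{−d₁²/2} = 0.390095
Γ = φ(d₁) / (S·σ·√T) = 0.005527

price = 27.083478
Γ = 0.005527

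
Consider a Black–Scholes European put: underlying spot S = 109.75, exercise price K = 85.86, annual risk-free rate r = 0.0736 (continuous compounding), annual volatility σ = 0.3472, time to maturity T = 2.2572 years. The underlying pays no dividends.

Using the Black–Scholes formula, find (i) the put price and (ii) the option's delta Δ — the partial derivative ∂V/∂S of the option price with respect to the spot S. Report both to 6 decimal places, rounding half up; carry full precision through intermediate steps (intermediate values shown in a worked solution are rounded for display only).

σ√T = 0.3472·√2.2572 = 0.521633
d₁ = (ln(S/K) + (r+σ²/2)T) / (σ√T) = (ln(109.75/85.86) + (0.0736+0.3472²/2)·2.2572) / 0.521633 = (0.245487 + 0.302180) / 0.521633 = 1.049910
d₂ = d₁ − σ√T = 1.049910 − 0.521633 = 0.528277
e^{−rT} = e^{−0.0736·2.2572} = 0.846936
N(−d₁) = 0.146880,  N(−d₂) = 0.298653
Put price V = K·e^{−rT}·N(−d₂) − S·N(−d₁) = 21.717466 − 16.120057 = 5.597409
Δ = −N(−d₁) = -0.146880

price = 5.597409
Δ = -0.146880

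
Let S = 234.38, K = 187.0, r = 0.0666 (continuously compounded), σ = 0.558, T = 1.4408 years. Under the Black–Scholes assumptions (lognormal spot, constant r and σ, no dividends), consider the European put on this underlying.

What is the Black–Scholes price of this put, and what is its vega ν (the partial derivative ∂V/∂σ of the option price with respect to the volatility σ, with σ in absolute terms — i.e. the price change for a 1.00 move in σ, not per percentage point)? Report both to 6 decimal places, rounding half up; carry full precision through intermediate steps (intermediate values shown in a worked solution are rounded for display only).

price = 26.495102
ν = 80.497007

σ√T = 0.558·√1.4408 = 0.669786
d₁ = (ln(S/K) + (r+σ²/2)T) / (σ√T) = (ln(234.38/187.0) + (0.0666+0.558²/2)·1.4408) / 0.669786 = (0.225835 + 0.320264) / 0.669786 = 0.815334
d₂ = d₁ − σ√T = 0.815334 − 0.669786 = 0.145548
e^{−rT} = e^{−0.0666·1.4408} = 0.908503
N(−d₁) = 0.207441,  N(−d₂) = 0.442139
Put price V = K·e^{−rT}·N(−d₂) − S·N(−d₁) = 75.115050 − 48.619948 = 26.495102
φ(d₁) = (1/√(2π))·e^{−d₁²/2} = 0.286126
ν = S·φ(d₁)·√T = 80.497007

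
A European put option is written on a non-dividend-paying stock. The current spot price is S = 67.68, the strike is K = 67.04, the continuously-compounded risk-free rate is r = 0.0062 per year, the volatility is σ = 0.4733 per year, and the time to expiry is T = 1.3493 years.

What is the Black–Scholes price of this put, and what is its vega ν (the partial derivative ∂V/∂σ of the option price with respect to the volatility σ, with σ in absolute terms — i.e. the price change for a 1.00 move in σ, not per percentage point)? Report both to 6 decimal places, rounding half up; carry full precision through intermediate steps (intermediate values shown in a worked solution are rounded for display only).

price = 13.937934
ν = 29.916227

σ√T = 0.4733·√1.3493 = 0.549782
d₁ = (ln(S/K) + (r+σ²/2)T) / (σ√T) = (ln(67.68/67.04) + (0.0062+0.4733²/2)·1.3493) / 0.549782 = (0.009501 + 0.159496) / 0.549782 = 0.307389
d₂ = d₁ − σ√T = 0.307389 − 0.549782 = -0.242393
e^{−rT} = e^{−0.0062·1.3493} = 0.991669
N(−d₁) = 0.379274,  N(−d₂) = 0.595762
Put price V = K·e^{−rT}·N(−d₂) − S·N(−d₁) = 39.607166 − 25.669232 = 13.937934
φ(d₁) = (1/√(2π))·e^{−d₁²/2} = 0.380533
ν = S·φ(d₁)·√T = 29.916227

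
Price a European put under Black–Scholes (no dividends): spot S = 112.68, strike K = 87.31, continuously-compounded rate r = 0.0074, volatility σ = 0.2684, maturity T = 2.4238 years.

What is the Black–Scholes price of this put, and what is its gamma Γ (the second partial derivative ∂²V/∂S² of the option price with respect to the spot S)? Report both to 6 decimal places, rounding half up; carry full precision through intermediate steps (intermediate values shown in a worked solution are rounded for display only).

σ√T = 0.2684·√2.4238 = 0.417860
d₁ = (ln(S/K) + (r+σ²/2)T) / (σ√T) = (ln(112.68/87.31) + (0.0074+0.2684²/2)·2.4238) / 0.417860 = (0.255087 + 0.105240) / 0.417860 = 0.862314
d₂ = d₁ − σ√T = 0.862314 − 0.417860 = 0.444454
e^{−rT} = e^{−0.0074·2.4238} = 0.982224
N(−d₁) = 0.194257,  N(−d₂) = 0.328357
Put price V = K·e^{−rT}·N(−d₂) − S·N(−d₁) = 28.159247 − 21.888923 = 6.270324
φ(d₁) = (1/√(2π))·e^{−d₁²/2} = 0.275070
Γ = φ(d₁) / (S·σ·√T) = 0.005842

price = 6.270324
Γ = 0.005842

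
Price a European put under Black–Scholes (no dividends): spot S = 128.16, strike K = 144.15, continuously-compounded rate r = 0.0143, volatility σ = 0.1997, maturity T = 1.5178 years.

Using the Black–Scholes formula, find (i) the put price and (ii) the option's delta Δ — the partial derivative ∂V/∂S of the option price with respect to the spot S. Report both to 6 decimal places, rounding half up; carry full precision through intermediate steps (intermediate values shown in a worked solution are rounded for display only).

σ√T = 0.1997·√1.5178 = 0.246028
d₁ = (ln(S/K) + (r+σ²/2)T) / (σ√T) = (ln(128.16/144.15) + (0.0143+0.1997²/2)·1.5178) / 0.246028 = (-0.117575 + 0.051970) / 0.246028 = -0.266658
d₂ = d₁ − σ√T = -0.266658 − 0.246028 = -0.512686
e^{−rT} = e^{−0.0143·1.5178} = 0.978529
N(−d₁) = 0.605134,  N(−d₂) = 0.695915
Put price V = K·e^{−rT}·N(−d₂) − S·N(−d₁) = 98.162232 − 77.553931 = 20.608301
Δ = −N(−d₁) = -0.605134

price = 20.608301
Δ = -0.605134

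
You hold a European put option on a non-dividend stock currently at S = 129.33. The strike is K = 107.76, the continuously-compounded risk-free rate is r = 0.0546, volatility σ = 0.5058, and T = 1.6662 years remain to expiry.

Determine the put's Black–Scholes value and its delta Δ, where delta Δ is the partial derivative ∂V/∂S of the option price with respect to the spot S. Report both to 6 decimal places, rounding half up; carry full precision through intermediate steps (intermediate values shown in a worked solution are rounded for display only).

price = 16.079614
Δ = -0.228060

σ√T = 0.5058·√1.6662 = 0.652894
d₁ = (ln(S/K) + (r+σ²/2)T) / (σ√T) = (ln(129.33/107.76) + (0.0546+0.5058²/2)·1.6662) / 0.652894 = (0.182461 + 0.304110) / 0.652894 = 0.745252
d₂ = d₁ − σ√T = 0.745252 − 0.652894 = 0.092358
e^{−rT} = e^{−0.0546·1.6662} = 0.913041
N(−d₁) = 0.228060,  N(−d₂) = 0.463207
Put price V = K·e^{−rT}·N(−d₂) − S·N(−d₁) = 45.574572 − 29.494959 = 16.079614
Δ = −N(−d₁) = -0.228060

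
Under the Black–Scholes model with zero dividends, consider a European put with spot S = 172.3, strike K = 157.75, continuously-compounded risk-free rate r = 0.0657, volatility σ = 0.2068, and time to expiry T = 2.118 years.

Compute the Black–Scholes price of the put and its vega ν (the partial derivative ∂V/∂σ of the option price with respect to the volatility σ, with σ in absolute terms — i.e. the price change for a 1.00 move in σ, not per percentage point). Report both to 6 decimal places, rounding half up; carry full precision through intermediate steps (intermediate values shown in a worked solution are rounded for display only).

σ√T = 0.2068·√2.118 = 0.300963
d₁ = (ln(S/K) + (r+σ²/2)T) / (σ√T) = (ln(172.3/157.75) + (0.0657+0.2068²/2)·2.118) / 0.300963 = (0.088226 + 0.184442) / 0.300963 = 0.905983
d₂ = d₁ − σ√T = 0.905983 − 0.300963 = 0.605020
e^{−rT} = e^{−0.0657·2.118} = 0.870095
N(−d₁) = 0.182472,  N(−d₂) = 0.272583
Put price V = K·e^{−rT}·N(−d₂) − S·N(−d₁) = 37.414049 − 31.439988 = 5.974062
φ(d₁) = (1/√(2π))·e^{−d₁²/2} = 0.264652
ν = S·φ(d₁)·√T = 66.362485

price = 5.974062
ν = 66.362485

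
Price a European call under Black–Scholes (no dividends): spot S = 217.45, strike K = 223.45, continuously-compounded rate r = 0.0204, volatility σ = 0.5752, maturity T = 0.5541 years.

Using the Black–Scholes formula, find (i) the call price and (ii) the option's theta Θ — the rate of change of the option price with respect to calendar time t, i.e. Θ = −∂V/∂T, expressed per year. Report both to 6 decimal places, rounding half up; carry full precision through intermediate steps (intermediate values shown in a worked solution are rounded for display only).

σ√T = 0.5752·√0.5541 = 0.428167
d₁ = (ln(S/K) + (r+σ²/2)T) / (σ√T) = (ln(217.45/223.45) + (0.0204+0.5752²/2)·0.5541) / 0.428167 = (-0.027219 + 0.102967) / 0.428167 = 0.176913
d₂ = d₁ − σ√T = 0.176913 − 0.428167 = -0.251254
e^{−rT} = e^{−0.0204·0.5541} = 0.988760
N(d₁) = 0.570212,  N(d₂) = 0.400809
Call price V = S·N(d₁) − K·e^{−rT}·N(d₂) = 123.992525 − 88.554105 = 35.438421
φ(d₁) = (1/√(2π))·e^{−d₁²/2} = 0.392748
Θ = −S·φ(d₁)·σ/(2√T) − r·K·e^{−rT}·N(d₂) = −32.996506 − 1.806504 = -34.803010

price = 35.438421
Θ = -34.803010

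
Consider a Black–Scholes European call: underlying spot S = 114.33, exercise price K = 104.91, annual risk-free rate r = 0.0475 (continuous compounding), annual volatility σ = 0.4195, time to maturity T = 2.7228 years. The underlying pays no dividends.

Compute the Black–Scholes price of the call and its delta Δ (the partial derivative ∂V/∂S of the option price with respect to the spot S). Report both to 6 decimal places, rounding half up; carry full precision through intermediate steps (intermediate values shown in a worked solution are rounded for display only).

σ√T = 0.4195·√2.7228 = 0.692213
d₁ = (ln(S/K) + (r+σ²/2)T) / (σ√T) = (ln(114.33/104.91) + (0.0475+0.4195²/2)·2.7228) / 0.692213 = (0.085986 + 0.368913) / 0.692213 = 0.657166
d₂ = d₁ − σ√T = 0.657166 − 0.692213 = -0.035048
e^{−rT} = e^{−0.0475·2.7228} = 0.878681
N(d₁) = 0.744463,  N(d₂) = 0.486021
Call price V = S·N(d₁) − K·e^{−rT}·N(d₂) = 85.114430 − 44.802603 = 40.311827
Δ = N(d₁) = 0.744463

price = 40.311827
Δ = 0.744463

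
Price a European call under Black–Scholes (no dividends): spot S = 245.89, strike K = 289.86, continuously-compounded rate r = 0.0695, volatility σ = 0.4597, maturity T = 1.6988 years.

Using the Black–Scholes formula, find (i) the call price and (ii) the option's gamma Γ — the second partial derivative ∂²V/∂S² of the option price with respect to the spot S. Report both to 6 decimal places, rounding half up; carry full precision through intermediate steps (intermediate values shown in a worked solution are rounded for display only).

σ√T = 0.4597·√1.6988 = 0.599164
d₁ = (ln(S/K) + (r+σ²/2)T) / (σ√T) = (ln(245.89/289.86) + (0.0695+0.4597²/2)·1.6988) / 0.599164 = (-0.164514 + 0.297565) / 0.599164 = 0.222062
d₂ = d₁ − σ√T = 0.222062 − 0.599164 = -0.377102
e^{−rT} = e^{−0.0695·1.6988} = 0.888637
N(d₁) = 0.587867,  N(d₂) = 0.353049
Call price V = S·N(d₁) − K·e^{−rT}·N(d₂) = 144.550661 − 90.938444 = 53.612217
φ(d₁) = (1/√(2π))·e^{−d₁²/2} = 0.389226
Γ = φ(d₁) / (S·σ·√T) = 0.002642

price = 53.612217
Γ = 0.002642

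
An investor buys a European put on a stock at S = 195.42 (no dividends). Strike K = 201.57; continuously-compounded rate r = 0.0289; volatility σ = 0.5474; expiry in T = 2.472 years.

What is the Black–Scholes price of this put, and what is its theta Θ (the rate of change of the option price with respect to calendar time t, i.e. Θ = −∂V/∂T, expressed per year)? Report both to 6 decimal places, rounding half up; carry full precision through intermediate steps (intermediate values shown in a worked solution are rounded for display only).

σ√T = 0.5474·√2.472 = 0.860655
d₁ = (ln(S/K) + (r+σ²/2)T) / (σ√T) = (ln(195.42/201.57) + (0.0289+0.5474²/2)·2.472) / 0.860655 = (-0.030986 + 0.441804) / 0.860655 = 0.477333
d₂ = d₁ − σ√T = 0.477333 − 0.860655 = -0.383322
e^{−rT} = e^{−0.0289·2.472} = 0.931051
N(−d₁) = 0.316563,  N(−d₂) = 0.649260
Put price V = K·e^{−rT}·N(−d₂) − S·N(−d₁) = 121.847868 − 61.862678 = 59.985190
φ(d₁) = (1/√(2π))·e^{−d₁²/2} = 0.355987
Θ = −S·φ(d₁)·σ/(2√T) + r·K·e^{−rT}·N(−d₂) = −12.110259 + 3.521403 = -8.588856

price = 59.985190
Θ = -8.588856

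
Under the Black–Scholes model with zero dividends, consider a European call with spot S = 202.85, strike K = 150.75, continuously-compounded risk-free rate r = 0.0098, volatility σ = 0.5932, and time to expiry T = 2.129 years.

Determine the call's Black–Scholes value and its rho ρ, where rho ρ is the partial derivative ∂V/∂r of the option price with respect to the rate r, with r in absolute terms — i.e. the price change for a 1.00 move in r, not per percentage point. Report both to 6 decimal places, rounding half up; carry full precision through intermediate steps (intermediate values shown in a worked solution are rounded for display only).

σ√T = 0.5932·√2.129 = 0.865544
d₁ = (ln(S/K) + (r+σ²/2)T) / (σ√T) = (ln(202.85/150.75) + (0.0098+0.5932²/2)·2.129) / 0.865544 = (0.296844 + 0.395447) / 0.865544 = 0.799834
d₂ = d₁ − σ√T = 0.799834 − 0.865544 = -0.065710
e^{−rT} = e^{−0.0098·2.129} = 0.979352
N(d₁) = 0.788096,  N(d₂) = 0.473804
Call price V = S·N(d₁) − K·e^{−rT}·N(d₂) = 159.865365 − 69.951207 = 89.914157
ρ = K·T·e^{−rT}·N(d₂) = 148.926121

price = 89.914157
ρ = 148.926121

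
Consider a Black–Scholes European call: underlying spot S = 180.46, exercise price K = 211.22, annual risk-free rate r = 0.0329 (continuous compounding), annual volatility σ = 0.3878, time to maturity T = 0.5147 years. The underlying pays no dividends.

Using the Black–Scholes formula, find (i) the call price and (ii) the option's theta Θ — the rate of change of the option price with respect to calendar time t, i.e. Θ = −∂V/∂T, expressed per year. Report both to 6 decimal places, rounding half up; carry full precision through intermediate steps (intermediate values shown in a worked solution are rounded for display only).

price = 10.520828
Θ = -19.973986

σ√T = 0.3878·√0.5147 = 0.278218
d₁ = (ln(S/K) + (r+σ²/2)T) / (σ√T) = (ln(180.46/211.22) + (0.0329+0.3878²/2)·0.5147) / 0.278218 = (-0.157391 + 0.055636) / 0.278218 = -0.365738
d₂ = d₁ − σ√T = -0.365738 − 0.278218 = -0.643956
e^{−rT} = e^{−0.0329·0.5147} = 0.983209
N(d₁) = 0.357280,  N(d₂) = 0.259802
Call price V = S·N(d₁) − K·e^{−rT}·N(d₂) = 64.474782 − 53.953953 = 10.520828
φ(d₁) = (1/√(2π))·e^{−d₁²/2} = 0.373133
Θ = −S·φ(d₁)·σ/(2√T) − r·K·e^{−rT}·N(d₂) = −18.198901 − 1.775085 = -19.973986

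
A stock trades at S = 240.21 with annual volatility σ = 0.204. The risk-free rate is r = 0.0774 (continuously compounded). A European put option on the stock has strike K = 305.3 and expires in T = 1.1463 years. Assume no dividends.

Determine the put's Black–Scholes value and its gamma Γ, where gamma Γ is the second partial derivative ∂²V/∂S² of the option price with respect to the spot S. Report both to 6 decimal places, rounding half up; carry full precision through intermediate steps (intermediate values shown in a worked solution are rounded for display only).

price = 47.341807
Γ = 0.006418

σ√T = 0.204·√1.1463 = 0.218413
d₁ = (ln(S/K) + (r+σ²/2)T) / (σ√T) = (ln(240.21/305.3) + (0.0774+0.204²/2)·1.1463) / 0.218413 = (-0.239781 + 0.112576) / 0.218413 = -0.582407
d₂ = d₁ − σ√T = -0.582407 − 0.218413 = -0.800821
e^{−rT} = e^{−0.0774·1.1463} = 0.915098
N(−d₁) = 0.719854,  N(−d₂) = 0.788382
Put price V = K·e^{−rT}·N(−d₂) − S·N(−d₁) = 220.257877 − 172.916071 = 47.341807
φ(d₁) = (1/√(2π))·e^{−d₁²/2} = 0.336709
Γ = φ(d₁) / (S·σ·√T) = 0.006418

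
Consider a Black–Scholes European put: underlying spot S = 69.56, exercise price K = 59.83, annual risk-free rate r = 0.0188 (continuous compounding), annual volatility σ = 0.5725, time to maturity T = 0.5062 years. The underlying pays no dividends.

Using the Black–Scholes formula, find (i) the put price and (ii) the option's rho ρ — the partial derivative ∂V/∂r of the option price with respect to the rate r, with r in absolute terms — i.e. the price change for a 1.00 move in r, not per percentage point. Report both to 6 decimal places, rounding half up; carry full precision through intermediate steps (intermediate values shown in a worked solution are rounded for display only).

price = 6.027243
ρ = -12.743495

σ√T = 0.5725·√0.5062 = 0.407321
d₁ = (ln(S/K) + (r+σ²/2)T) / (σ√T) = (ln(69.56/59.83) + (0.0188+0.5725²/2)·0.5062) / 0.407321 = (0.150682 + 0.092472) / 0.407321 = 0.596960
d₂ = d₁ − σ√T = 0.596960 − 0.407321 = 0.189639
e^{−rT} = e^{−0.0188·0.5062} = 0.990529
N(−d₁) = 0.275267,  N(−d₂) = 0.424796
Put price V = K·e^{−rT}·N(−d₂) − S·N(−d₁) = 25.174822 − 19.147579 = 6.027243
ρ = −K·T·e^{−rT}·N(−d₂) = -12.743495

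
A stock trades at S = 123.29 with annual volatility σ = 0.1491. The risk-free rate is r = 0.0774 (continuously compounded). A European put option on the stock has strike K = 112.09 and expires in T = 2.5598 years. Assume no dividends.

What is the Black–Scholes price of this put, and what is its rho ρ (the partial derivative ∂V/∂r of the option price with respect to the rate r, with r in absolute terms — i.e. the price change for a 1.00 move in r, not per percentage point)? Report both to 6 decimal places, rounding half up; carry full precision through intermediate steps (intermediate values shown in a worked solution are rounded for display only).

σ√T = 0.1491·√2.5598 = 0.238551
d₁ = (ln(S/K) + (r+σ²/2)T) / (σ√T) = (ln(123.29/112.09) + (0.0774+0.1491²/2)·2.5598) / 0.238551 = (0.095237 + 0.226582) / 0.238551 = 1.349059
d₂ = d₁ − σ√T = 1.349059 − 0.238551 = 1.110508
e^{−rT} = e^{−0.0774·2.5598} = 0.820264
N(−d₁) = 0.088659,  N(−d₂) = 0.133390
Put price V = K·e^{−rT}·N(−d₂) − S·N(−d₁) = 12.264340 − 10.930771 = 1.333568
ρ = −K·T·e^{−rT}·N(−d₂) = -31.394257

price = 1.333568
ρ = -31.394257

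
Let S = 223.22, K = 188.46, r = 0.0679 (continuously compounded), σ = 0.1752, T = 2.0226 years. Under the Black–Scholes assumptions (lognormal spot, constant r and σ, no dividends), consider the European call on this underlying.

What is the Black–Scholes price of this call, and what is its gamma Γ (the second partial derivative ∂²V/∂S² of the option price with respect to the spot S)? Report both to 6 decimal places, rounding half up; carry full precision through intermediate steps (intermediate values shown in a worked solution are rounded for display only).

price = 61.443744
Γ = 0.002864

σ√T = 0.1752·√2.0226 = 0.249166
d₁ = (ln(S/K) + (r+σ²/2)T) / (σ√T) = (ln(223.22/188.46) + (0.0679+0.1752²/2)·2.0226) / 0.249166 = (0.169272 + 0.168376) / 0.249166 = 1.355114
d₂ = d₁ − σ√T = 1.355114 − 0.249166 = 1.105947
e^{−rT} = e^{−0.0679·2.0226} = 0.871679
N(d₁) = 0.912309,  N(d₂) = 0.865625
Call price V = S·N(d₁) − K·e^{−rT}·N(d₂) = 203.645685 − 142.201941 = 61.443744
φ(d₁) = (1/√(2π))·e^{−d₁²/2} = 0.159278
Γ = φ(d₁) / (S·σ·√T) = 0.002864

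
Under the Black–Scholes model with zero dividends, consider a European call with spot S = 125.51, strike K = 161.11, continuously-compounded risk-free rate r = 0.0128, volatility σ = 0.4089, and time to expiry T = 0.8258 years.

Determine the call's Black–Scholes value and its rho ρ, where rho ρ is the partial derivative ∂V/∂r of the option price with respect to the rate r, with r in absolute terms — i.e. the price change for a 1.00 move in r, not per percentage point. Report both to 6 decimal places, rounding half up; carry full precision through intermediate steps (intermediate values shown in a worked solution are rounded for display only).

σ√T = 0.4089·√0.8258 = 0.371582
d₁ = (ln(S/K) + (r+σ²/2)T) / (σ√T) = (ln(125.51/161.11) + (0.0128+0.4089²/2)·0.8258) / 0.371582 = (-0.249702 + 0.079607) / 0.371582 = -0.457759
d₂ = d₁ − σ√T = -0.457759 − 0.371582 = -0.829341
e^{−rT} = e^{−0.0128·0.8258} = 0.989485
N(d₁) = 0.323563,  N(d₂) = 0.203456
Call price V = S·N(d₁) − K·e^{−rT}·N(d₂) = 40.610346 − 32.434083 = 8.176263
ρ = K·T·e^{−rT}·N(d₂) = 26.784066

price = 8.176263
ρ = 26.784066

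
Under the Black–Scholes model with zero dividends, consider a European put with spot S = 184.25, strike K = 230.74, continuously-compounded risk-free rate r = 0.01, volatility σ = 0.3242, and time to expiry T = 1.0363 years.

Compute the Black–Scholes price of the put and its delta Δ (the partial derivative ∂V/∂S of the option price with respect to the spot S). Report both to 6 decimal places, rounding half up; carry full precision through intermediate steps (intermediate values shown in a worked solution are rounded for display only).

price = 54.544747
Δ = -0.686279

σ√T = 0.3242·√1.0363 = 0.330032
d₁ = (ln(S/K) + (r+σ²/2)T) / (σ√T) = (ln(184.25/230.74) + (0.01+0.3242²/2)·1.0363) / 0.330032 = (-0.224998 + 0.064823) / 0.330032 = -0.485331
d₂ = d₁ − σ√T = -0.485331 − 0.330032 = -0.815362
e^{−rT} = e^{−0.01·1.0363} = 0.989691
N(−d₁) = 0.686279,  N(−d₂) = 0.792568
Put price V = K·e^{−rT}·N(−d₂) − S·N(−d₁) = 180.991665 − 126.446919 = 54.544747
Δ = −N(−d₁) = -0.686279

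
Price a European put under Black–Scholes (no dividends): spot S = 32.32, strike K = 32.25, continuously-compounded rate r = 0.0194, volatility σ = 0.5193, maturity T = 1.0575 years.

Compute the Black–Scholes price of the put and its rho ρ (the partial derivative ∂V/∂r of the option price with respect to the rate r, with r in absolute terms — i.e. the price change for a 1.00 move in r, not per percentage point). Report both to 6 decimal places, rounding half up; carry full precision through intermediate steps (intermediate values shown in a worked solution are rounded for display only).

price = 6.371796
ρ = -19.673854

σ√T = 0.5193·√1.0575 = 0.534021
d₁ = (ln(S/K) + (r+σ²/2)T) / (σ√T) = (ln(32.32/32.25) + (0.0194+0.5193²/2)·1.0575) / 0.534021 = (0.002168 + 0.163105) / 0.534021 = 0.309488
d₂ = d₁ − σ√T = 0.309488 − 0.534021 = -0.224533
e^{−rT} = e^{−0.0194·1.0575} = 0.979694
N(−d₁) = 0.378475,  N(−d₂) = 0.588829
Put price V = K·e^{−rT}·N(−d₂) − S·N(−d₁) = 18.604117 − 12.232321 = 6.371796
ρ = −K·T·e^{−rT}·N(−d₂) = -19.673854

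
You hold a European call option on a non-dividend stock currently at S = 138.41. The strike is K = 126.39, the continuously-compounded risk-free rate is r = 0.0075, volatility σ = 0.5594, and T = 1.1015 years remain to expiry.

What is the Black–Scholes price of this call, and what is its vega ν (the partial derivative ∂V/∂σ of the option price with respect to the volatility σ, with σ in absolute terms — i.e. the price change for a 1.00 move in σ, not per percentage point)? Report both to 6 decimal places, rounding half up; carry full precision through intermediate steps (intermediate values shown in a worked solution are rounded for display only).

σ√T = 0.5594·√1.1015 = 0.587104
d₁ = (ln(S/K) + (r+σ²/2)T) / (σ√T) = (ln(138.41/126.39) + (0.0075+0.5594²/2)·1.1015) / 0.587104 = (0.090848 + 0.180607) / 0.587104 = 0.462362
d₂ = d₁ − σ√T = 0.462362 − 0.587104 = -0.124741
e^{−rT} = e^{−0.0075·1.1015} = 0.991773
N(d₁) = 0.678089,  N(d₂) = 0.450364
Call price V = S·N(d₁) − K·e^{−rT}·N(d₂) = 93.854324 − 56.453218 = 37.401106
φ(d₁) = (1/√(2π))·e^{−d₁²/2} = 0.358500
ν = S·φ(d₁)·√T = 52.077283

price = 37.401106
ν = 52.077283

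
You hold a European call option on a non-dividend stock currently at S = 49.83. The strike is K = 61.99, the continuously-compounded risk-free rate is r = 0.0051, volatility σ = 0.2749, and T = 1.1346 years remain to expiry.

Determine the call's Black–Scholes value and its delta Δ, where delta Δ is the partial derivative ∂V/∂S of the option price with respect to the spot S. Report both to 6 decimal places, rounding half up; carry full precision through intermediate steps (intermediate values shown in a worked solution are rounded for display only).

price = 2.204818
Δ = 0.281113

σ√T = 0.2749·√1.1346 = 0.292817
d₁ = (ln(S/K) + (r+σ²/2)T) / (σ√T) = (ln(49.83/61.99) + (0.0051+0.2749²/2)·1.1346) / 0.292817 = (-0.218356 + 0.048657) / 0.292817 = -0.579538
d₂ = d₁ − σ√T = -0.579538 − 0.292817 = -0.872355
e^{−rT} = e^{−0.0051·1.1346} = 0.994230
N(d₁) = 0.281113,  N(d₂) = 0.191507
Call price V = S·N(d₁) − K·e^{−rT}·N(d₂) = 14.007865 − 11.803046 = 2.204818
Δ = N(d₁) = 0.281113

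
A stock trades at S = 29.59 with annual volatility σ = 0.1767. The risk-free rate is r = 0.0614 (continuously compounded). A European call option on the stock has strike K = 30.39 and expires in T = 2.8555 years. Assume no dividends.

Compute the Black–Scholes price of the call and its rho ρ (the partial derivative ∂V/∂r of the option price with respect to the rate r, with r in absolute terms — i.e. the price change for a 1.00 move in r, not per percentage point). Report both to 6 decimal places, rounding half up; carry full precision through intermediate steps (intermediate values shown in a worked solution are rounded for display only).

σ√T = 0.1767·√2.8555 = 0.298592
d₁ = (ln(S/K) + (r+σ²/2)T) / (σ√T) = (ln(29.59/30.39) + (0.0614+0.1767²/2)·2.8555) / 0.298592 = (-0.026677 + 0.219906) / 0.298592 = 0.647135
d₂ = d₁ − σ√T = 0.647135 − 0.298592 = 0.348543
e^{−rT} = e^{−0.0614·2.8555} = 0.839182
N(d₁) = 0.741228,  N(d₂) = 0.636284
Call price V = S·N(d₁) − K·e^{−rT}·N(d₂) = 21.932926 − 16.226982 = 5.705944
ρ = K·T·e^{−rT}·N(d₂) = 46.336147

price = 5.705944
ρ = 46.336147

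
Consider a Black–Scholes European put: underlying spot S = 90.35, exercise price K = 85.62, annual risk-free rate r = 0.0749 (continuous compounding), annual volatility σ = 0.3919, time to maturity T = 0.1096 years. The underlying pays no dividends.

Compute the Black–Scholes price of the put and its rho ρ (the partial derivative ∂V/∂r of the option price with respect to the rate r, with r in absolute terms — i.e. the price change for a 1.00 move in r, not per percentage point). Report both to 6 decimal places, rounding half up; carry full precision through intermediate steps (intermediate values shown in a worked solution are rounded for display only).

price = 2.324489
ρ = -3.163122

σ√T = 0.3919·√0.1096 = 0.129742
d₁ = (ln(S/K) + (r+σ²/2)T) / (σ√T) = (ln(90.35/85.62) + (0.0749+0.3919²/2)·0.1096) / 0.129742 = (0.053772 + 0.016626) / 0.129742 = 0.542597
d₂ = d₁ − σ√T = 0.542597 − 0.129742 = 0.412855
e^{−rT} = e^{−0.0749·0.1096} = 0.991825
N(−d₁) = 0.293704,  N(−d₂) = 0.339856
Put price V = K·e^{−rT}·N(−d₂) − S·N(−d₁) = 28.860605 − 26.536116 = 2.324489
ρ = −K·T·e^{−rT}·N(−d₂) = -3.163122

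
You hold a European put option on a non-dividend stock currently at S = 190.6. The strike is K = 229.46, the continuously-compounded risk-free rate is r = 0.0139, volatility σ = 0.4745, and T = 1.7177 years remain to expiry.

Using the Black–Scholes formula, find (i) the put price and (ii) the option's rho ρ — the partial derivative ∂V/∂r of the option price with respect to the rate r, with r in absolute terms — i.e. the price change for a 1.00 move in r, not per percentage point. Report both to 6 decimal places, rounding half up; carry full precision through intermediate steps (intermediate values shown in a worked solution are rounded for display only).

σ√T = 0.4745·√1.7177 = 0.621885
d₁ = (ln(S/K) + (r+σ²/2)T) / (σ√T) = (ln(190.6/229.46) + (0.0139+0.4745²/2)·1.7177) / 0.621885 = (-0.185552 + 0.217246) / 0.621885 = 0.050965
d₂ = d₁ − σ√T = 0.050965 − 0.621885 = -0.570919
e^{−rT} = e^{−0.0139·1.7177} = 0.976407
N(−d₁) = 0.479677,  N(−d₂) = 0.715973
Put price V = K·e^{−rT}·N(−d₂) − S·N(−d₁) = 160.411059 − 91.426351 = 68.984708
ρ = −K·T·e^{−rT}·N(−d₂) = -275.538076

price = 68.984708
ρ = -275.538076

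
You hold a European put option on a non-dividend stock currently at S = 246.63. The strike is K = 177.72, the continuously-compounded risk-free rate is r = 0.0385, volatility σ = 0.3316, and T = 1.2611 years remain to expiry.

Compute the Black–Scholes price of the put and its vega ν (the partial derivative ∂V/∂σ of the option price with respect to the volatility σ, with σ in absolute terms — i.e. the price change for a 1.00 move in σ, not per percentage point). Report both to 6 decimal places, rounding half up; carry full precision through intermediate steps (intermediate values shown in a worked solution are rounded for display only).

σ√T = 0.3316·√1.2611 = 0.372383
d₁ = (ln(S/K) + (r+σ²/2)T) / (σ√T) = (ln(246.63/177.72) + (0.0385+0.3316²/2)·1.2611) / 0.372383 = (0.327680 + 0.117887) / 0.372383 = 1.196530
d₂ = d₁ − σ√T = 1.196530 − 0.372383 = 0.824147
e^{−rT} = e^{−0.0385·1.2611} = 0.952607
N(−d₁) = 0.115745,  N(−d₂) = 0.204928
Put price V = K·e^{−rT}·N(−d₂) − S·N(−d₁) = 34.693780 − 28.546187 = 6.147593
φ(d₁) = (1/√(2π))·e^{−d₁²/2} = 0.194995
ν = S·φ(d₁)·√T = 54.006339

price = 6.147593
ν = 54.006339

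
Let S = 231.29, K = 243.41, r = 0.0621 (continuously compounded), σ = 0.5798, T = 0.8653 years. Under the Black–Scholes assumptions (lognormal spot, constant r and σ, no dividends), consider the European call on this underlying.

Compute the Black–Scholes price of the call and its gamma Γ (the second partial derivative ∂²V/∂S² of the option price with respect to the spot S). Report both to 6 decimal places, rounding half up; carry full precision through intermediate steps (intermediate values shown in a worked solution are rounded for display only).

σ√T = 0.5798·√0.8653 = 0.539339
d₁ = (ln(S/K) + (r+σ²/2)T) / (σ√T) = (ln(231.29/243.41) + (0.0621+0.5798²/2)·0.8653) / 0.539339 = (-0.051075 + 0.199178) / 0.539339 = 0.274602
d₂ = d₁ − σ√T = 0.274602 − 0.539339 = -0.264737
e^{−rT} = e^{−0.0621·0.8653} = 0.947683
N(d₁) = 0.608189,  N(d₂) = 0.395606
Call price V = S·N(d₁) − K·e^{−rT}·N(d₂) = 140.668001 − 91.256636 = 49.411365
φ(d₁) = (1/√(2π))·e^{−d₁²/2} = 0.384181
Γ = φ(d₁) / (S·σ·√T) = 0.003080

price = 49.411365
Γ = 0.003080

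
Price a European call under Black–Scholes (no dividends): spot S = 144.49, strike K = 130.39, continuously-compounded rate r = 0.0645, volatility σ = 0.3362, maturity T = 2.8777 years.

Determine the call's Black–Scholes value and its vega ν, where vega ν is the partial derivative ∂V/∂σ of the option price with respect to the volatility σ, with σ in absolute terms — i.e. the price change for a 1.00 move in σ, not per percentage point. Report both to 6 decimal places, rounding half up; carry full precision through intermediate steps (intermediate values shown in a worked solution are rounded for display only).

price = 49.892457
ν = 71.536170

σ√T = 0.3362·√2.8777 = 0.570322
d₁ = (ln(S/K) + (r+σ²/2)T) / (σ√T) = (ln(144.49/130.39) + (0.0645+0.3362²/2)·2.8777) / 0.570322 = (0.102680 + 0.348245) / 0.570322 = 0.790651
d₂ = d₁ − σ√T = 0.790651 − 0.570322 = 0.220328
e^{−rT} = e^{−0.0645·2.8777} = 0.830596
N(d₁) = 0.785426,  N(d₂) = 0.587192
Call price V = S·N(d₁) − K·e^{−rT}·N(d₂) = 113.486213 − 63.593756 = 49.892457
φ(d₁) = (1/√(2π))·e^{−d₁²/2} = 0.291854
ν = S·φ(d₁)·√T = 71.536170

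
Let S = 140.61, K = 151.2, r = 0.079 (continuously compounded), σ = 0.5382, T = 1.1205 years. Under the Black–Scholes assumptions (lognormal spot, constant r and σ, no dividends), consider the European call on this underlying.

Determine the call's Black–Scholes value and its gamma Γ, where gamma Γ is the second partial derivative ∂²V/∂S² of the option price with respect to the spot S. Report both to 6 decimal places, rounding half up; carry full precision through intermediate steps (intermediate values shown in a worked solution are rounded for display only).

σ√T = 0.5382·√1.1205 = 0.569704
d₁ = (ln(S/K) + (r+σ²/2)T) / (σ√T) = (ln(140.61/151.2) + (0.079+0.5382²/2)·1.1205) / 0.569704 = (-0.072613 + 0.250801) / 0.569704 = 0.312772
d₂ = d₁ − σ√T = 0.312772 − 0.569704 = -0.256932
e^{−rT} = e^{−0.079·1.1205} = 0.915285
N(d₁) = 0.622773,  N(d₂) = 0.398616
Call price V = S·N(d₁) − K·e^{−rT}·N(d₂) = 87.568131 − 55.164855 = 32.403276
φ(d₁) = (1/√(2π))·e^{−d₁²/2} = 0.379898
Γ = φ(d₁) / (S·σ·√T) = 0.004742

price = 32.403276
Γ = 0.004742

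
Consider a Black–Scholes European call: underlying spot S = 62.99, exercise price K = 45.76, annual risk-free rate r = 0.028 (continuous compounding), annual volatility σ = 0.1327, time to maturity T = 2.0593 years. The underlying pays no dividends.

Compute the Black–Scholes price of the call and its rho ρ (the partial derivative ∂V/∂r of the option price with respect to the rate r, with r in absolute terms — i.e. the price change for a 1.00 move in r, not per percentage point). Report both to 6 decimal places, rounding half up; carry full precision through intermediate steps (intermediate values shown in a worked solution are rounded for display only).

σ√T = 0.1327·√2.0593 = 0.190428
d₁ = (ln(S/K) + (r+σ²/2)T) / (σ√T) = (ln(62.99/45.76) + (0.028+0.1327²/2)·2.0593) / 0.190428 = (0.319566 + 0.075792) / 0.190428 = 2.076152
d₂ = d₁ − σ√T = 2.076152 − 0.190428 = 1.885724
e^{−rT} = e^{−0.028·2.0593} = 0.943970
N(d₁) = 0.981060,  N(d₂) = 0.970334
Call price V = S·N(d₁) − K·e^{−rT}·N(d₂) = 61.796973 − 41.914631 = 19.882343
ρ = K·T·e^{−rT}·N(d₂) = 86.314799

price = 19.882343
ρ = 86.314799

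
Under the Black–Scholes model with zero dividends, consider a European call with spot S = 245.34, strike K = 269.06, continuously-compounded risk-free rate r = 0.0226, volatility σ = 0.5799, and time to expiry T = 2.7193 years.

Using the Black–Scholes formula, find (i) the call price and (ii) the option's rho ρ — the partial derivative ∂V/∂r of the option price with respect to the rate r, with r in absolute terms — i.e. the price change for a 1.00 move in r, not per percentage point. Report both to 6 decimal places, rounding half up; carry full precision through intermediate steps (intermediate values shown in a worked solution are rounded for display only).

σ√T = 0.5799·√2.7193 = 0.956273
d₁ = (ln(S/K) + (r+σ²/2)T) / (σ√T) = (ln(245.34/269.06) + (0.0226+0.5799²/2)·2.7193) / 0.956273 = (-0.092289 + 0.518685) / 0.956273 = 0.445893
d₂ = d₁ − σ√T = 0.445893 − 0.956273 = -0.510379
e^{−rT} = e^{−0.0226·2.7193} = 0.940394
N(d₁) = 0.672163,  N(d₂) = 0.304893
Call price V = S·N(d₁) − K·e^{−rT}·N(d₂) = 164.908415 − 77.144736 = 87.763679
ρ = K·T·e^{−rT}·N(d₂) = 209.779680

price = 87.763679
ρ = 209.779680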